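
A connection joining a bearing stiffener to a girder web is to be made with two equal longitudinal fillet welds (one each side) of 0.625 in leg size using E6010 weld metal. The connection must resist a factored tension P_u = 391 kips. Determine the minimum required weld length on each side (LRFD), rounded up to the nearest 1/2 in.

E60XX → F_EXX = 60 ksi.
Throat t_e = 0.707 × 0.625 = 0.4419 in.
φr_n = 0.75 × 0.6 × 60 × 0.4419 = 11.93 kips/in.
L_req = P_u / φr_n = 391 / 11.93 = 32.77 in total.
Per side: 32.77 / 2 = 16.39 in.
Round up → use L = 16.5 in on each side.

L = 16.5 in on each side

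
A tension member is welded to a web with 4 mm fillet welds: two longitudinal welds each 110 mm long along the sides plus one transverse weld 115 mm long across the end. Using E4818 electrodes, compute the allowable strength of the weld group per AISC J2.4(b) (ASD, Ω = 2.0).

R_n/Ω ≈ 146 kN

E48XX → F_EXX = 480 MPa.
t_e = 0.707 × 4 = 2.828 mm.
R_nwl = 0.6 × 480 × 2.828 × 220 × 10⁻³ = 179.2 kN (longitudinal, 2 welds).
R_nwt = 0.6 × 480 × 2.828 × 115 × 10⁻³ = 93.66 kN (transverse, base value).
(i) R_nwl + R_nwt = 272.8 kN; (ii) 0.85 R_nwl + 1.5 R_nwt = 292.8 kN.
R_n = max = 292.8 kN [governs: (ii)]; R_n/Ω = 146.4 kN.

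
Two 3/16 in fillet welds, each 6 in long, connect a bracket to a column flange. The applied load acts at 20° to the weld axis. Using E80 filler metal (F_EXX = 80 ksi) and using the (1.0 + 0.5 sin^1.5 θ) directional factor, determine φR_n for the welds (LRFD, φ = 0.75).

t_e = 0.707 × 0.1875 = 0.1326 in; A_we = 0.1326 × 12 = 1.591 in².
Directional factor: 1.0 + 0.5 sin^1.5(20°) = 1.1.
F_nw = 0.6 × 80 × 1.1 = 52.8 ksi.
φR_n = 0.75 × 52.8 × 1.591 = 62.99 kips.

φR_n ≈ 63 kips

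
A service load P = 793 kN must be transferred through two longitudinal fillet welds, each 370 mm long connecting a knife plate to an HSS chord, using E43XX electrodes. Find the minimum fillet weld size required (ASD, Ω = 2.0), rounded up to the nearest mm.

E43XX → F_EXX = 430 MPa.
Total weld length L = 740 mm.
Required throat t_e = P × Ω / (0.6 F_EXX × L) = 793 × 2.0 / (0.6 × 430 × 740 × 10⁻³) = 8.307 mm.
Required leg w = t_e / 0.707 = 11.75 mm → use 12 mm.

w = 12 mm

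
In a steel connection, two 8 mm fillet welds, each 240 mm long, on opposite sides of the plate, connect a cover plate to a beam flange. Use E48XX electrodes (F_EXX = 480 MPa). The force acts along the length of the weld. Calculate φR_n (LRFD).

Effective throat t_e = 0.707 × 8 = 5.656 mm.
Total length L = 480 mm; A_we = 5.656 × 480 = 2715 mm².
F_nw = 0.6 F_EXX = 0.6 × 480 = 288 MPa.
φR_n = 0.75 × 288 × 2715 × 10⁻³ = 586.4 kN.

φR_n ≈ 586 kN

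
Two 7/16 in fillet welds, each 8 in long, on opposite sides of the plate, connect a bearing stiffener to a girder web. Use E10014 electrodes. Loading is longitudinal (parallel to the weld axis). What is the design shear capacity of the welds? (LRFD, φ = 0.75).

φR_n ≈ 223 kip

E100XX → F_EXX = 100 ksi.
Effective throat t_e = 0.707 × 0.4375 = 0.3093 in.
Total length L = 16 in; A_we = 0.3093 × 16 = 4.949 in².
F_nw = 0.6 F_EXX = 0.6 × 100 = 60 ksi.
φR_n = 0.75 × 60 × 4.949 = 222.7 kip.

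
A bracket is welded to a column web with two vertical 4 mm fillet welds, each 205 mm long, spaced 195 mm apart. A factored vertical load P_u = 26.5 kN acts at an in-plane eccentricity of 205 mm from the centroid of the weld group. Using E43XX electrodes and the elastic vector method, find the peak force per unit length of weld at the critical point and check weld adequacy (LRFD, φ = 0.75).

E43XX → F_EXX = 430 MPa.
Total weld length L_w = 410 mm. Treat welds as unit-width lines.
Polar moment about centroid: J = 2[d³/12 + d(b/2)²] = 2[205³/12 + 205×97.5²] = 5333000 mm³.
Direct shear f_v = P/L_w = 26.5×10³ / 410 = 64.63 N/mm (vertical).
Torsion M = P·e = 26.5×10³ × 205 = 5432500 N·mm.
Critical point at (x, y) = (97.5, 102.5) from centroid. f_tx = M·y/J = 104.4 N/mm; f_ty = M·x/J = 99.31 N/mm.
Resultant f_max = √[f_tx² + (f_v + f_ty)²] = √[104.4² + (64.63 + 99.31)²] = 194.4 N/mm.
Capacity per unit length: φr_n = 0.75 × 0.6 × 430 × (0.707 × 4) = 547.2 N/mm.
194.4 ≤ 547.2 → adequate.

f_max ≈ 194 N/mm; adequate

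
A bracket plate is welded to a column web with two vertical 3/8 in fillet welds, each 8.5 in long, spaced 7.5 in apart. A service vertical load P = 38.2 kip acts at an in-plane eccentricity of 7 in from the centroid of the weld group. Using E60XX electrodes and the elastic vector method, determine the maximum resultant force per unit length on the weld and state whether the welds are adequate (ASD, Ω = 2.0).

f_max ≈ 6.16 kip/in; NOT adequate

E60XX → F_EXX = 60 ksi.
Total weld length L_w = 17 in. Treat welds as unit-width lines.
Polar moment about centroid: J = 2[d³/12 + d(b/2)²] = 2[8.5³/12 + 8.5×3.75²] = 341.4 in³.
Direct shear f_v = P/L_w = 38.2 / 17 = 2.247 kip/in (vertical).
Torsion M = P·e = 38.2 × 7 = 267.4 kip·in.
Critical point at (x, y) = (3.75, 4.25) from centroid. f_tx = M·y/J = 3.329 kip/in; f_ty = M·x/J = 2.937 kip/in.
Resultant f_max = √[f_tx² + (f_v + f_ty)²] = √[3.329² + (2.247 + 2.937)²] = 6.161 kip/in.
Capacity per unit length: r_n/Ω = (1/2.0) × 0.6 × 60 × (0.707 × 0.375) = 4.772 kip/in.
6.161 > 4.772 → NOT adequate.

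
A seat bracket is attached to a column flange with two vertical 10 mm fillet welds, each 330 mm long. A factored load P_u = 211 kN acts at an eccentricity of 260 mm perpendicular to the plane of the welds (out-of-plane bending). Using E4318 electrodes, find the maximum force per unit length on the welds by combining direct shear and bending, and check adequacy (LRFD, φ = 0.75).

f_max ≈ 1540 N/mm; NOT adequate

E43XX → F_EXX = 430 MPa.
L_w = 2 × 330 = 660 mm; section modulus (unit throat) S = 2 × L²/6 = 36300 mm².
Direct shear f_v = P/L_w = 211×10³/660 = 319.7 N/mm.
Moment M = P × e = 211×10³ × 260 = 54860000 N·mm; bending f_b = M/S = 1511 N/mm.
f_max = √(f_v² + f_b²) = √(319.7² + 1511²) = 1545 N/mm.
φr_n = 0.75 × 0.6 × 430 × (0.707 × 10) = 1368 N/mm → NOT adequate.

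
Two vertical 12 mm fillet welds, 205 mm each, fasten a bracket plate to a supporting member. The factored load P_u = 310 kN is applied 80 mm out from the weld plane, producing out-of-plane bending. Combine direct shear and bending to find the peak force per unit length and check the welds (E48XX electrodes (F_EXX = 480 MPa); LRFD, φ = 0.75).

f_max ≈ 1930 N/mm; NOT adequate

L_w = 2 × 205 = 410 mm; section modulus (unit throat) S = 2 × L²/6 = 14010 mm².
Direct shear f_v = P/L_w = 310×10³/410 = 756.1 N/mm.
Moment M = P × e = 310×10³ × 80 = 24800000 N·mm; bending f_b = M/S = 1770 N/mm.
f_max = √(f_v² + f_b²) = √(756.1² + 1770²) = 1925 N/mm.
φr_n = 0.75 × 0.6 × 480 × (0.707 × 12) = 1833 N/mm → NOT adequate.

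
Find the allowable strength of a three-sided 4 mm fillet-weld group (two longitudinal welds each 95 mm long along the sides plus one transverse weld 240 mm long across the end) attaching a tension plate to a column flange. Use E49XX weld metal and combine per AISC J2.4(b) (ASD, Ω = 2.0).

R_n/Ω ≈ 217 kN

E49XX → F_EXX = 490 MPa.
t_e = 0.707 × 4 = 2.828 mm.
R_nwl = 0.6 × 490 × 2.828 × 190 × 10⁻³ = 158 kN (longitudinal, 2 welds).
R_nwt = 0.6 × 490 × 2.828 × 240 × 10⁻³ = 199.5 kN (transverse, base value).
(i) R_nwl + R_nwt = 357.5 kN; (ii) 0.85 R_nwl + 1.5 R_nwt = 433.6 kN.
R_n = max = 433.6 kN [governs: (ii)]; R_n/Ω = 216.8 kN.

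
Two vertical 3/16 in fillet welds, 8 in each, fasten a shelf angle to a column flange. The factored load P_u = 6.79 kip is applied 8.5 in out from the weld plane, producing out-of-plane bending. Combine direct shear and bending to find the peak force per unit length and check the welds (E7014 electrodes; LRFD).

f_max ≈ 2.74 kip/in; adequate

E70XX → F_EXX = 70 ksi.
L_w = 2 × 8 = 16 in; section modulus (unit throat) S = 2 × L²/6 = 21.33 in².
Direct shear f_v = P/L_w = 6.79/16 = 0.4244 kip/in.
Moment M = P × e = 6.79 × 8.5 = 57.715 kip·in; bending f_b = M/S = 2.705 kip/in.
f_max = √(f_v² + f_b²) = √(0.4244² + 2.705²) = 2.738 kip/in.
φr_n = 0.75 × 0.6 × 70 × (0.707 × 0.1875) = 4.176 kip/in → adequate.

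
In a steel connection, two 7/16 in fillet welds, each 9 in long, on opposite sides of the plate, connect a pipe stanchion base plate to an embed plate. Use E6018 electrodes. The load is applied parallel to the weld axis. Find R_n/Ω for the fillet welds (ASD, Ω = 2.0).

R_n/Ω ≈ 100 kips

E60XX → F_EXX = 60 ksi.
Effective throat t_e = 0.707 × 0.4375 = 0.3093 in.
Total length L = 18 in; A_we = 0.3093 × 18 = 5.568 in².
F_nw = 0.6 F_EXX = 0.6 × 60 = 36 ksi.
R_n = 36 × 5.568 = 200.4 kips; R_n/Ω = 200.4/2.0 = 100.2 kips.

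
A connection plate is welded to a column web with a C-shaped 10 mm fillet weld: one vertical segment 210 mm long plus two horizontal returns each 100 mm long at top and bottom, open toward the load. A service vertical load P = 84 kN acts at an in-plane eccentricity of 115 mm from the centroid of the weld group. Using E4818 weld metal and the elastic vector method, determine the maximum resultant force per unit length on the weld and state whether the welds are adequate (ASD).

f_max ≈ 515 N/mm; adequate

E48XX → F_EXX = 480 MPa.
Total weld length L_w = 410 mm. Treat welds as unit-width lines.
Centroid: x̄ = 2×100×50 / 410 = 24.39 mm from the vertical weld.
Polar moment about centroid: J = I_x + I_y = [210³/12 + 2×100×105²] + [210×24.39² + 2(100³/12 + 100×25.61²)] = 3400000 mm³.
Direct shear f_v = P/L_w = 84×10³ / 410 = 204.9 N/mm (vertical).
Torsion M = P·e = 84×10³ × 115 = 9660000 N·mm.
Critical point at (x, y) = (75.61, 105) from centroid. f_tx = M·y/J = 298.4 N/mm; f_ty = M·x/J = 214.9 N/mm.
Resultant f_max = √[f_tx² + (f_v + f_ty)²] = √[298.4² + (204.9 + 214.9)²] = 515 N/mm.
Capacity per unit length: r_n/Ω = (1/2.0) × 0.6 × 480 × (0.707 × 10) = 1018 N/mm.
515 ≤ 1018 → adequate.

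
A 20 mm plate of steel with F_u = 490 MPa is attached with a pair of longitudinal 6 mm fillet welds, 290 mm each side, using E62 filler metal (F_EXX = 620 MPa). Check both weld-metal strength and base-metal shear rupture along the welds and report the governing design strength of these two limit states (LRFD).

t_e = 0.707 × 6 = 4.242 mm; L = 580 mm.
Weld metal: φR_n = 0.75 × 0.6 × 620 × 4.242 × 580 × 10⁻³ = 686.4 kN.
Base metal (shear rupture): φR_n = 0.75 × 0.6 × 490 × 20 × 580 × 10⁻³ = 2558 kN.
Governing: weld metal.

φR_n ≈ 686 kN (weld metal governs)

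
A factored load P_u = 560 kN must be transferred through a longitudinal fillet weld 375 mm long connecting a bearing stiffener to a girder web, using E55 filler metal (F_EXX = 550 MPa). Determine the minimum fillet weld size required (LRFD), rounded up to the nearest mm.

Total weld length L = 375 mm.
Required throat t_e = P_u / (φ × 0.6 F_EXX × L) = 560 / (0.75 × 0.6 × 550 × 375 × 10⁻³) = 6.034 mm.
Required leg w = t_e / 0.707 = 8.534 mm → use 9 mm.

w = 9 mm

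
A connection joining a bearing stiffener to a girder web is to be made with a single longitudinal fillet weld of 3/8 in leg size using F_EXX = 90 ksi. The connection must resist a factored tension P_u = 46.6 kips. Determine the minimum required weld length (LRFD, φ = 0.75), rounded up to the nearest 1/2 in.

Throat t_e = 0.707 × 0.375 = 0.2651 in.
φr_n = 0.75 × 0.6 × 90 × 0.2651 = 10.74 kips/in.
L_req = P_u / φr_n = 46.6 / 10.74 = 4.34 in total.
Round up → use L = 4.5 in.

L = 4.5 in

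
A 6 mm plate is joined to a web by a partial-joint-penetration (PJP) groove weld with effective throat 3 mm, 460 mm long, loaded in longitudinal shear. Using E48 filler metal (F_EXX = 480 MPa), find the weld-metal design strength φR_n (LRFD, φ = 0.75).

Effective throat (given) t_e = 3 mm.
A_we = 3 × 460 = 1380 mm².
F_nw = 0.6 F_EXX = 288 MPa.
φR_n = 0.75 × 288 × 1380 × 10⁻³ = 298.1 kN.

φR_n ≈ 298 kN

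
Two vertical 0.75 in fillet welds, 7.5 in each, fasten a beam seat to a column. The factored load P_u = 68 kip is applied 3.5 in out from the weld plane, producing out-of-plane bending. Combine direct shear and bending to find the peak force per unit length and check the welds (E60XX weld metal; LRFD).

f_max ≈ 13.5 kip/in; adequate

E60XX → F_EXX = 60 ksi.
L_w = 2 × 7.5 = 15 in; section modulus (unit throat) S = 2 × L²/6 = 18.75 in².
Direct shear f_v = P/L_w = 68/15 = 4.533 kip/in.
Moment M = P × e = 68 × 3.5 = 238 kip·in; bending f_b = M/S = 12.69 kip/in.
f_max = √(f_v² + f_b²) = √(4.533² + 12.69²) = 13.48 kip/in.
φr_n = 0.75 × 0.6 × 60 × (0.707 × 0.75) = 14.32 kip/in → adequate.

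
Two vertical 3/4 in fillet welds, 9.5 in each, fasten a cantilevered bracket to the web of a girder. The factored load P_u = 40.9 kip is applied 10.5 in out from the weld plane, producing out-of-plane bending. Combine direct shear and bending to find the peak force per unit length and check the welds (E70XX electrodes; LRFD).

E70XX → F_EXX = 70 ksi.
L_w = 2 × 9.5 = 19 in; section modulus (unit throat) S = 2 × L²/6 = 30.08 in².
Direct shear f_v = P/L_w = 40.9/19 = 2.153 kip/in.
Moment M = P × e = 40.9 × 10.5 = 429.45 kip·in; bending f_b = M/S = 14.28 kip/in.
f_max = √(f_v² + f_b²) = √(2.153² + 14.28²) = 14.44 kip/in.
φr_n = 0.75 × 0.6 × 70 × (0.707 × 0.75) = 16.7 kip/in → adequate.

f_max ≈ 14.4 kip/in; adequate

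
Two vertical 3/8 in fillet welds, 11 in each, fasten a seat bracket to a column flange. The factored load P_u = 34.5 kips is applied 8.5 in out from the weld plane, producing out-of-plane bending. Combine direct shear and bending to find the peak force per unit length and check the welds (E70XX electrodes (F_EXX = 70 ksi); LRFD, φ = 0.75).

L_w = 2 × 11 = 22 in; section modulus (unit throat) S = 2 × L²/6 = 40.33 in².
Direct shear f_v = P/L_w = 34.5/22 = 1.568 kip/in.
Moment M = P × e = 34.5 × 8.5 = 293.25 kip·in; bending f_b = M/S = 7.271 kip/in.
f_max = √(f_v² + f_b²) = √(1.568² + 7.271²) = 7.438 kip/in.
φr_n = 0.75 × 0.6 × 70 × (0.707 × 0.375) = 8.351 kip/in → adequate.

f_max ≈ 7.44 kip/in; adequate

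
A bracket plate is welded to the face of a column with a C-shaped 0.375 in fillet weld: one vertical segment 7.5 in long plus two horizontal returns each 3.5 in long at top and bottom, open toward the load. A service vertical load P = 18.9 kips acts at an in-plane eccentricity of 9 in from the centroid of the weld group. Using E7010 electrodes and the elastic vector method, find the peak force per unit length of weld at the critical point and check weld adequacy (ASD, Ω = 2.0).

E70XX → F_EXX = 70 ksi.
Total weld length L_w = 14.5 in. Treat welds as unit-width lines.
Centroid: x̄ = 2×3.5×1.75 / 14.5 = 0.8448 in from the vertical weld.
Polar moment about centroid: J = I_x + I_y = [7.5³/12 + 2×3.5×3.75²] + [7.5×0.8448² + 2(3.5³/12 + 3.5×0.9052²)] = 151.8 in³.
Direct shear f_v = P/L_w = 18.9 / 14.5 = 1.303 kip/in (vertical).
Torsion M = P·e = 18.9 × 9 = 170.1 kip·in.
Critical point at (x, y) = (2.655, 3.75) from centroid. f_tx = M·y/J = 4.201 kip/in; f_ty = M·x/J = 2.975 kip/in.
Resultant f_max = √[f_tx² + (f_v + f_ty)²] = √[4.201² + (1.303 + 2.975)²] = 5.996 kip/in.
Capacity per unit length: r_n/Ω = (1/2.0) × 0.6 × 70 × (0.707 × 0.375) = 5.568 kip/in.
5.996 > 5.568 → NOT adequate.

f_max ≈ 6 kip/in; NOT adequate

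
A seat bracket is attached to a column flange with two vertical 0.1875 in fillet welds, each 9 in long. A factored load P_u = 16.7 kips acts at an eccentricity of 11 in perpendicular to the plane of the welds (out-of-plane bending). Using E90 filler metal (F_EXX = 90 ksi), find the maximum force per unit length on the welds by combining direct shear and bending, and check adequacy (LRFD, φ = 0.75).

L_w = 2 × 9 = 18 in; section modulus (unit throat) S = 2 × L²/6 = 27 in².
Direct shear f_v = P/L_w = 16.7/18 = 0.9278 kip/in.
Moment M = P × e = 16.7 × 11 = 183.7 kip·in; bending f_b = M/S = 6.804 kip/in.
f_max = √(f_v² + f_b²) = √(0.9278² + 6.804²) = 6.867 kip/in.
φr_n = 0.75 × 0.6 × 90 × (0.707 × 0.1875) = 5.369 kip/in → NOT adequate.

f_max ≈ 6.87 kip/in; NOT adequate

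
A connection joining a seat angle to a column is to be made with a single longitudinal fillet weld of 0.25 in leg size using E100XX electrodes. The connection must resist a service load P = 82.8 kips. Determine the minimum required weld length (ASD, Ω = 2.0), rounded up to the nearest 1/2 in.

E100XX → F_EXX = 100 ksi.
Throat t_e = 0.707 × 0.25 = 0.1767 in.
r_n/Ω = (0.6 × 100 × 0.1767) / 2.0 = 5.302 kip/in.
L_req = P / (r_n/Ω) = 82.8 / 5.302 = 15.62 in total.
Round up → use L = 16 in.

L = 16 in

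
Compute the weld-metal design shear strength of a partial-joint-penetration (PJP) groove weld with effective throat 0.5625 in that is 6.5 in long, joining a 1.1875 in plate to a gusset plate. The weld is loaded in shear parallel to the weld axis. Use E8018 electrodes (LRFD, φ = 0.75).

E80XX → F_EXX = 80 ksi.
Effective throat (given) t_e = 0.5625 in.
A_we = 0.5625 × 6.5 = 3.656 in².
F_nw = 0.6 F_EXX = 48 ksi.
φR_n = 0.75 × 48 × 3.656 = 131.6 kip.

φR_n ≈ 132 kip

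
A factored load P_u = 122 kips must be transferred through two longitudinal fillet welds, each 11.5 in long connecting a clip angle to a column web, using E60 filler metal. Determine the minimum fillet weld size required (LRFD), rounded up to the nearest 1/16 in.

w = 5/16 in

E60XX → F_EXX = 60 ksi.
Total weld length L = 23 in.
Required throat t_e = P_u / (φ × 0.6 F_EXX × L) = 122 / (0.75 × 0.6 × 60 × 23) = 0.1965 in.
Required leg w = t_e / 0.707 = 0.2779 in → use 5/16 in.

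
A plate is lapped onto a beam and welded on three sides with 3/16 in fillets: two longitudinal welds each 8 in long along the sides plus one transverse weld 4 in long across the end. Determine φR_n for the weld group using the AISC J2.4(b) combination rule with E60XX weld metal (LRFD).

φR_n ≈ 71.6 kip

E60XX → F_EXX = 60 ksi.
t_e = 0.707 × 0.1875 = 0.1326 in.
R_nwl = 0.6 × 60 × 0.1326 × 16 = 76.36 kip (longitudinal, 2 welds).
R_nwt = 0.6 × 60 × 0.1326 × 4 = 19.09 kip (transverse, base value).
(i) R_nwl + R_nwt = 95.44 kip; (ii) 0.85 R_nwl + 1.5 R_nwt = 93.54 kip.
R_n = max = 95.44 kip [governs: (i)]; φR_n = 71.58 kip.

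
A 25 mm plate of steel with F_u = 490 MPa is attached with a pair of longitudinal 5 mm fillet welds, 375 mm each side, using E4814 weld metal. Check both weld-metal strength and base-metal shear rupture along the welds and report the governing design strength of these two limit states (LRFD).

φR_n ≈ 573 kN (weld metal governs)

E48XX → F_EXX = 480 MPa.
t_e = 0.707 × 5 = 3.535 mm; L = 750 mm.
Weld metal: φR_n = 0.75 × 0.6 × 480 × 3.535 × 750 × 10⁻³ = 572.7 kN.
Base metal (shear rupture): φR_n = 0.75 × 0.6 × 490 × 25 × 750 × 10⁻³ = 4134 kN.
Governing: weld metal.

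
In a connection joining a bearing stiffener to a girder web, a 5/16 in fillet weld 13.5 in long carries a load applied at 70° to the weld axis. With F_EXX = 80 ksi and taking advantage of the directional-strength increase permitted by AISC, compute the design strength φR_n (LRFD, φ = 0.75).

t_e = 0.707 × 0.3125 = 0.2209 in; A_we = 0.2209 × 13.5 = 2.983 in².
Directional factor: 1.0 + 0.5 sin^1.5(70°) = 1.455.
F_nw = 0.6 × 80 × 1.455 = 69.86 ksi.
φR_n = 0.75 × 69.86 × 2.983 = 156.3 kip.

φR_n ≈ 156 kip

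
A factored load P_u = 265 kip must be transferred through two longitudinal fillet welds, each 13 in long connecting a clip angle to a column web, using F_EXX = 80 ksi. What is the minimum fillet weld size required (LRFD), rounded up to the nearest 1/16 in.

w = 7/16 in

Total weld length L = 26 in.
Required throat t_e = P_u / (φ × 0.6 F_EXX × L) = 265 / (0.75 × 0.6 × 80 × 26) = 0.2831 in.
Required leg w = t_e / 0.707 = 0.4005 in → use 7/16 in.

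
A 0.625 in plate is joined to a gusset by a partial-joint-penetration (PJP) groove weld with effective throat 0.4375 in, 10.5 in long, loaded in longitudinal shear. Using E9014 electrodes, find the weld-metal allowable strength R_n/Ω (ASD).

E90XX → F_EXX = 90 ksi.
Effective throat (given) t_e = 0.4375 in.
A_we = 0.4375 × 10.5 = 4.594 in².
F_nw = 0.6 F_EXX = 54 ksi.
R_n/Ω = (54 × 4.594) / 2.0 = 124 kip.

R_n/Ω ≈ 124 kip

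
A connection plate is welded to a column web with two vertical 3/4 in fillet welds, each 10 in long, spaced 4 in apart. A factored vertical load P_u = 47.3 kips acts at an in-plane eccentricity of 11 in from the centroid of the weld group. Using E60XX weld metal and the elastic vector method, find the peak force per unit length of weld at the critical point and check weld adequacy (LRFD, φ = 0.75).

f_max ≈ 12.4 kip/in; adequate

E60XX → F_EXX = 60 ksi.
Total weld length L_w = 20 in. Treat welds as unit-width lines.
Polar moment about centroid: J = 2[d³/12 + d(b/2)²] = 2[10³/12 + 10×2²] = 246.7 in³.
Direct shear f_v = P/L_w = 47.3 / 20 = 2.365 kip/in (vertical).
Torsion M = P·e = 47.3 × 11 = 520.3 kip·in.
Critical point at (x, y) = (2, 5) from centroid. f_tx = M·y/J = 10.55 kip/in; f_ty = M·x/J = 4.219 kip/in.
Resultant f_max = √[f_tx² + (f_v + f_ty)²] = √[10.55² + (2.365 + 4.219)²] = 12.43 kip/in.
Capacity per unit length: φr_n = 0.75 × 0.6 × 60 × (0.707 × 0.75) = 14.32 kip/in.
12.43 ≤ 14.32 → adequate.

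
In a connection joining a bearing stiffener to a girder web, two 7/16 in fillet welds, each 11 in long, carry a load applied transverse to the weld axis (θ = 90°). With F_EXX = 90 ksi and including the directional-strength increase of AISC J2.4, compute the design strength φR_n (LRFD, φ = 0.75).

t_e = 0.707 × 0.4375 = 0.3093 in; A_we = 0.3093 × 22 = 6.805 in².
Directional factor: 1.0 + 0.5 sin^1.5(90°) = 1.5.
F_nw = 0.6 × 90 × 1.5 = 81 ksi.
φR_n = 0.75 × 81 × 6.805 = 413.4 kip.

φR_n ≈ 413 kip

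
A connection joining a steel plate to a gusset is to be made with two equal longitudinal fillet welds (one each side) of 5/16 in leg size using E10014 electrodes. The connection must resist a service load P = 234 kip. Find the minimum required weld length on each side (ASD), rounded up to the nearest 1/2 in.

L = 18 in on each side

E100XX → F_EXX = 100 ksi.
Throat t_e = 0.707 × 0.3125 = 0.2209 in.
r_n/Ω = (0.6 × 100 × 0.2209) / 2.0 = 6.628 kip/in.
L_req = P / (r_n/Ω) = 234 / 6.628 = 35.3 in total.
Per side: 35.3 / 2 = 17.65 in.
Round up → use L = 18 in on each side.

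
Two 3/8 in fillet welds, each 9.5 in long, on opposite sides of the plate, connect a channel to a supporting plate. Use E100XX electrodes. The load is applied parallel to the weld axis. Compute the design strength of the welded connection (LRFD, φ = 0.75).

E100XX → F_EXX = 100 ksi.
Effective throat t_e = 0.707 × 0.375 = 0.2651 in.
Total length L = 19 in; A_we = 0.2651 × 19 = 5.037 in².
F_nw = 0.6 F_EXX = 0.6 × 100 = 60 ksi.
φR_n = 0.75 × 60 × 5.037 = 226.7 kip.

φR_n ≈ 227 kip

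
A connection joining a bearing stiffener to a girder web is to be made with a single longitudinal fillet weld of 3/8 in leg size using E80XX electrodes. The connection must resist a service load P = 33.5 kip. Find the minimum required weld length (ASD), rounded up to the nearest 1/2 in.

E80XX → F_EXX = 80 ksi.
Throat t_e = 0.707 × 0.375 = 0.2651 in.
r_n/Ω = (0.6 × 80 × 0.2651) / 2.0 = 6.363 kip/in.
L_req = P / (r_n/Ω) = 33.5 / 6.363 = 5.265 in total.
Round up → use L = 5.5 in.

L = 5.5 in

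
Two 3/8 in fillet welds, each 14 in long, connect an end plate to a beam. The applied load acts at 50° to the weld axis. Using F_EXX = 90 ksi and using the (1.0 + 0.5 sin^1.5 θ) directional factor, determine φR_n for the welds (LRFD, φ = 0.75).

t_e = 0.707 × 0.375 = 0.2651 in; A_we = 0.2651 × 28 = 7.423 in².
Directional factor: 1.0 + 0.5 sin^1.5(50°) = 1.335.
F_nw = 0.6 × 90 × 1.335 = 72.1 ksi.
φR_n = 0.75 × 72.1 × 7.423 = 401.4 kip.

φR_n ≈ 401 kip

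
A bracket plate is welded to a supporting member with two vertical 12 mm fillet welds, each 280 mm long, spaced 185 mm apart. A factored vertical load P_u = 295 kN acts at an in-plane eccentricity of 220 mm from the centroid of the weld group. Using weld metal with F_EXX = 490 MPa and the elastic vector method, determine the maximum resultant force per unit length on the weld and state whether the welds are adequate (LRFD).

Total weld length L_w = 560 mm. Treat welds as unit-width lines.
Polar moment about centroid: J = 2[d³/12 + d(b/2)²] = 2[280³/12 + 280×92.5²] = 8450000 mm³.
Direct shear f_v = P/L_w = 295×10³ / 560 = 526.8 N/mm (vertical).
Torsion M = P·e = 295×10³ × 220 = 64900000 N·mm.
Critical point at (x, y) = (92.5, 140) from centroid. f_tx = M·y/J = 1075 N/mm; f_ty = M·x/J = 710.4 N/mm.
Resultant f_max = √[f_tx² + (f_v + f_ty)²] = √[1075² + (526.8 + 710.4)²] = 1639 N/mm.
Capacity per unit length: φr_n = 0.75 × 0.6 × 490 × (0.707 × 12) = 1871 N/mm.
1639 ≤ 1871 → adequate.

f_max ≈ 1640 N/mm; adequate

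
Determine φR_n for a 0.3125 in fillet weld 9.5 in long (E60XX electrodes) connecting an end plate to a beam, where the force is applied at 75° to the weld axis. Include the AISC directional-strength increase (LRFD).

E60XX → F_EXX = 60 ksi.
t_e = 0.707 × 0.3125 = 0.2209 in; A_we = 0.2209 × 9.5 = 2.099 in².
Directional factor: 1.0 + 0.5 sin^1.5(75°) = 1.475.
F_nw = 0.6 × 60 × 1.475 = 53.09 ksi.
φR_n = 0.75 × 53.09 × 2.099 = 83.57 kip.

φR_n ≈ 83.6 kip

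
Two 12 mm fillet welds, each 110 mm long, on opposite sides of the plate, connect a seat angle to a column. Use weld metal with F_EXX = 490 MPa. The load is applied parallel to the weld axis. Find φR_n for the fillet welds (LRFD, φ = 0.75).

φR_n ≈ 412 kN

Effective throat t_e = 0.707 × 12 = 8.484 mm.
Total length L = 220 mm; A_we = 8.484 × 220 = 1866 mm².
F_nw = 0.6 F_EXX = 0.6 × 490 = 294 MPa.
φR_n = 0.75 × 294 × 1866 × 10⁻³ = 411.6 kN.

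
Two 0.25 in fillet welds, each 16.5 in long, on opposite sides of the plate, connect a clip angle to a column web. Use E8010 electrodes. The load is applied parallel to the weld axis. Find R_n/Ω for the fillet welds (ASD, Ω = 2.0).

R_n/Ω ≈ 140 kips

E80XX → F_EXX = 80 ksi.
Effective throat t_e = 0.707 × 0.25 = 0.1767 in.
Total length L = 33 in; A_we = 0.1767 × 33 = 5.833 in².
F_nw = 0.6 F_EXX = 0.6 × 80 = 48 ksi.
R_n = 48 × 5.833 = 280 kips; R_n/Ω = 280/2.0 = 140 kips.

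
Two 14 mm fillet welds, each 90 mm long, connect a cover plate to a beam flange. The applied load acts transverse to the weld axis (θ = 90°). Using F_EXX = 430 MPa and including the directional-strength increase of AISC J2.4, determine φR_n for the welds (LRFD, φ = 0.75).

φR_n ≈ 517 kN

t_e = 0.707 × 14 = 9.898 mm; A_we = 9.898 × 180 = 1782 mm².
Directional factor: 1.0 + 0.5 sin^1.5(90°) = 1.5.
F_nw = 0.6 × 430 × 1.5 = 387 MPa.
φR_n = 0.75 × 387 × 1782 × 10⁻³ = 517.1 kN.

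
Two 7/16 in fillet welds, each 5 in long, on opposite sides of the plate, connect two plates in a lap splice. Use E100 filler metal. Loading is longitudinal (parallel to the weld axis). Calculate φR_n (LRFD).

φR_n ≈ 139 kips

E100XX → F_EXX = 100 ksi.
Effective throat t_e = 0.707 × 0.4375 = 0.3093 in.
Total length L = 10 in; A_we = 0.3093 × 10 = 3.093 in².
F_nw = 0.6 F_EXX = 0.6 × 100 = 60 ksi.
φR_n = 0.75 × 60 × 3.093 = 139.2 kips.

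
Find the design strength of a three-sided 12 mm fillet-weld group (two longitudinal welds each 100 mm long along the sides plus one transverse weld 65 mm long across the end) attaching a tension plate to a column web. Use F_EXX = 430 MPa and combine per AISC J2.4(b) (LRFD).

φR_n ≈ 439 kN

t_e = 0.707 × 12 = 8.484 mm.
R_nwl = 0.6 × 430 × 8.484 × 200 × 10⁻³ = 437.8 kN (longitudinal, 2 welds).
R_nwt = 0.6 × 430 × 8.484 × 65 × 10⁻³ = 142.3 kN (transverse, base value).
(i) R_nwl + R_nwt = 580.1 kN; (ii) 0.85 R_nwl + 1.5 R_nwt = 585.5 kN.
R_n = max = 585.5 kN [governs: (ii)]; φR_n = 439.1 kN.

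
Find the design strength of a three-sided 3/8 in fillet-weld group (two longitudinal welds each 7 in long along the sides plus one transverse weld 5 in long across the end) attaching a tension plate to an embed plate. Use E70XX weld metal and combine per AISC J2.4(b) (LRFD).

φR_n ≈ 162 kip

E70XX → F_EXX = 70 ksi.
t_e = 0.707 × 0.375 = 0.2651 in.
R_nwl = 0.6 × 70 × 0.2651 × 14 = 155.9 kip (longitudinal, 2 welds).
R_nwt = 0.6 × 70 × 0.2651 × 5 = 55.68 kip (transverse, base value).
(i) R_nwl + R_nwt = 211.6 kip; (ii) 0.85 R_nwl + 1.5 R_nwt = 216 kip.
R_n = max = 216 kip [governs: (ii)]; φR_n = 162 kip.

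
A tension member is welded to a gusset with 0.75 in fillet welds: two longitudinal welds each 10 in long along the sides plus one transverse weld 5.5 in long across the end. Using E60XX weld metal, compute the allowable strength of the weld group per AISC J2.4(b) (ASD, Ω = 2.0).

R_n/Ω ≈ 243 kip

E60XX → F_EXX = 60 ksi.
t_e = 0.707 × 0.75 = 0.5302 in.
R_nwl = 0.6 × 60 × 0.5302 × 20 = 381.8 kip (longitudinal, 2 welds).
R_nwt = 0.6 × 60 × 0.5302 × 5.5 = 105 kip (transverse, base value).
(i) R_nwl + R_nwt = 486.8 kip; (ii) 0.85 R_nwl + 1.5 R_nwt = 482 kip.
R_n = max = 486.8 kip [governs: (i)]; R_n/Ω = 243.4 kip.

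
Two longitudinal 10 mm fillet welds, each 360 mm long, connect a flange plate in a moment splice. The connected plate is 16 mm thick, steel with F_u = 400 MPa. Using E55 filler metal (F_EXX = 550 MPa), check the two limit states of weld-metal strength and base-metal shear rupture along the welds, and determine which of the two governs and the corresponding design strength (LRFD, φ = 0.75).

t_e = 0.707 × 10 = 7.07 mm; L = 720 mm.
Weld metal: φR_n = 0.75 × 0.6 × 550 × 7.07 × 720 × 10⁻³ = 1260 kN.
Base metal (shear rupture): φR_n = 0.75 × 0.6 × 400 × 16 × 720 × 10⁻³ = 2074 kN.
Governing: weld metal.

φR_n ≈ 1260 kN (weld metal governs)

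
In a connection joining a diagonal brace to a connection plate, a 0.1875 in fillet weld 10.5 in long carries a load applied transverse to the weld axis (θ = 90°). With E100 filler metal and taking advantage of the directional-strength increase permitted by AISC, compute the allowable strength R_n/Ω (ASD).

E100XX → F_EXX = 100 ksi.
t_e = 0.707 × 0.1875 = 0.1326 in; A_we = 0.1326 × 10.5 = 1.392 in².
Directional factor: 1.0 + 0.5 sin^1.5(90°) = 1.5.
F_nw = 0.6 × 100 × 1.5 = 90 ksi.
R_n/Ω = (90 × 1.392) / 2.0 = 62.64 kip.

R_n/Ω ≈ 62.6 kip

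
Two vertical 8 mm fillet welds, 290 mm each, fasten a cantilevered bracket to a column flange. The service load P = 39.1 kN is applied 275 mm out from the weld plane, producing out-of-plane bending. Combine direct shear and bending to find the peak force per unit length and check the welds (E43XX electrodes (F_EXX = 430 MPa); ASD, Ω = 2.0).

f_max ≈ 389 N/mm; adequate

L_w = 2 × 290 = 580 mm; section modulus (unit throat) S = 2 × L²/6 = 28030 mm².
Direct shear f_v = P/L_w = 39.1×10³/580 = 67.41 N/mm.
Moment M = P × e = 39.1×10³ × 275 = 10752000 N·mm; bending f_b = M/S = 383.6 N/mm.
f_max = √(f_v² + f_b²) = √(67.41² + 383.6²) = 389.4 N/mm.
r_n/Ω = (1/2.0) × 0.6 × 430 × (0.707 × 8) = 729.6 N/mm → adequate.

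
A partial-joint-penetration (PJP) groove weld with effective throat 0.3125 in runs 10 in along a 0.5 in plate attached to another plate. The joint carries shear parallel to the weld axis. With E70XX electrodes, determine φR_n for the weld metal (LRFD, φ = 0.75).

φR_n ≈ 98.4 kip

E70XX → F_EXX = 70 ksi.
Effective throat (given) t_e = 0.3125 in.
A_we = 0.3125 × 10 = 3.125 in².
F_nw = 0.6 F_EXX = 42 ksi.
φR_n = 0.75 × 42 × 3.125 = 98.44 kip.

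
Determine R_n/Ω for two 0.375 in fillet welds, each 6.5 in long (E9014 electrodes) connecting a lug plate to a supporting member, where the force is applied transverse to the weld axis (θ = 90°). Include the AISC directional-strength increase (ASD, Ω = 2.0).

E90XX → F_EXX = 90 ksi.
t_e = 0.707 × 0.375 = 0.2651 in; A_we = 0.2651 × 13 = 3.447 in².
Directional factor: 1.0 + 0.5 sin^1.5(90°) = 1.5.
F_nw = 0.6 × 90 × 1.5 = 81 ksi.
R_n/Ω = (81 × 3.447) / 2.0 = 139.6 kips.

R_n/Ω ≈ 140 kips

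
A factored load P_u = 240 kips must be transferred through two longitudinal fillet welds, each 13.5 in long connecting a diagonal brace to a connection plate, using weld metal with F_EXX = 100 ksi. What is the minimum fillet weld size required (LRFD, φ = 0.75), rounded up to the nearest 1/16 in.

w = 5/16 in

Total weld length L = 27 in.
Required throat t_e = P_u / (φ × 0.6 F_EXX × L) = 240 / (0.75 × 0.6 × 100 × 27) = 0.1975 in.
Required leg w = t_e / 0.707 = 0.2794 in → use 5/16 in.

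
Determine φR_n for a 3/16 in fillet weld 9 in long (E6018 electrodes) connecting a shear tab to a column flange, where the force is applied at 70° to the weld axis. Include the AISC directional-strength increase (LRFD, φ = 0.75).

E60XX → F_EXX = 60 ksi.
t_e = 0.707 × 0.1875 = 0.1326 in; A_we = 0.1326 × 9 = 1.193 in².
Directional factor: 1.0 + 0.5 sin^1.5(70°) = 1.455.
F_nw = 0.6 × 60 × 1.455 = 52.4 ksi.
φR_n = 0.75 × 52.4 × 1.193 = 46.88 kip.

φR_n ≈ 46.9 kip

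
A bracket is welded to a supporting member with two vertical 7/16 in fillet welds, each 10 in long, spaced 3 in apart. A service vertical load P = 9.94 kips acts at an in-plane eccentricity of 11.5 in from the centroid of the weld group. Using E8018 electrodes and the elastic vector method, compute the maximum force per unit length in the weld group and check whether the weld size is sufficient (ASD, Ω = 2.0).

f_max ≈ 3 kip/in; adequate

E80XX → F_EXX = 80 ksi.
Total weld length L_w = 20 in. Treat welds as unit-width lines.
Polar moment about centroid: J = 2[d³/12 + d(b/2)²] = 2[10³/12 + 10×1.5²] = 211.7 in³.
Direct shear f_v = P/L_w = 9.94 / 20 = 0.497 kip/in (vertical).
Torsion M = P·e = 9.94 × 11.5 = 114.31 kip·in.
Critical point at (x, y) = (1.5, 5) from centroid. f_tx = M·y/J = 2.7 kip/in; f_ty = M·x/J = 0.8101 kip/in.
Resultant f_max = √[f_tx² + (f_v + f_ty)²] = √[2.7² + (0.497 + 0.8101)²] = 3 kip/in.
Capacity per unit length: r_n/Ω = (1/2.0) × 0.6 × 80 × (0.707 × 0.4375) = 7.423 kip/in.
3 ≤ 7.423 → adequate.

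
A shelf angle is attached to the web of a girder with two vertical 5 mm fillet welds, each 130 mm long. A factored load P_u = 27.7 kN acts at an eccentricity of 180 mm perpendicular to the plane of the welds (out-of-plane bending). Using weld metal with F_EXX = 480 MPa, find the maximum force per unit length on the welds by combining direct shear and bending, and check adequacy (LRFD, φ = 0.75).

L_w = 2 × 130 = 260 mm; section modulus (unit throat) S = 2 × L²/6 = 5633 mm².
Direct shear f_v = P/L_w = 27.7×10³/260 = 106.5 N/mm.
Moment M = P × e = 27.7×10³ × 180 = 4986000 N·mm; bending f_b = M/S = 885.1 N/mm.
f_max = √(f_v² + f_b²) = √(106.5² + 885.1²) = 891.5 N/mm.
φr_n = 0.75 × 0.6 × 480 × (0.707 × 5) = 763.6 N/mm → NOT adequate.

f_max ≈ 891 N/mm; NOT adequate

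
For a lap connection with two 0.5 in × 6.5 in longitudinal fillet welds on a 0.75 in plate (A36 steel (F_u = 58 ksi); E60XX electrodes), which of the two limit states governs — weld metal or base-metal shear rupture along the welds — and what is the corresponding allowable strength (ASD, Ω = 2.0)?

R_n/Ω ≈ 82.7 kip (weld metal governs)

E60XX → F_EXX = 60 ksi.
t_e = 0.707 × 0.5 = 0.3535 in; L = 13 in.
Weld metal: R_n/Ω = (1/2.0) × 0.6 × 60 × 0.3535 × 13 = 82.72 kip.
Base metal (shear rupture): R_n/Ω = (1/2.0) × 0.6 × 58 × 0.75 × 13 = 169.6 kip.
Governing: weld metal.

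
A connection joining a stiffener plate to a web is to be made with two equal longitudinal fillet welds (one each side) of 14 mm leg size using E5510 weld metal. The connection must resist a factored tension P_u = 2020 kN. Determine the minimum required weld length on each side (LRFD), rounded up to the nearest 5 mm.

E55XX → F_EXX = 550 MPa.
Throat t_e = 0.707 × 14 = 9.898 mm.
φr_n = 0.75 × 0.6 × 550 × 9.898 × 10⁻³ = 2.45 kN/mm.
L_req = P_u / φr_n = 2020 / 2.45 = 824.6 mm total.
Per side: 824.6 / 2 = 412.3 mm.
Round up → use L = 415 mm on each side.

L = 415 mm on each side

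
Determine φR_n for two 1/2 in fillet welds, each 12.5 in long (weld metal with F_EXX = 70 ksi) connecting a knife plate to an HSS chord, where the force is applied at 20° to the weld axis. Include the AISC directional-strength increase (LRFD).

t_e = 0.707 × 0.5 = 0.3535 in; A_we = 0.3535 × 25 = 8.838 in².
Directional factor: 1.0 + 0.5 sin^1.5(20°) = 1.1.
F_nw = 0.6 × 70 × 1.1 = 46.2 ksi.
φR_n = 0.75 × 46.2 × 8.838 = 306.2 kip.

φR_n ≈ 306 kip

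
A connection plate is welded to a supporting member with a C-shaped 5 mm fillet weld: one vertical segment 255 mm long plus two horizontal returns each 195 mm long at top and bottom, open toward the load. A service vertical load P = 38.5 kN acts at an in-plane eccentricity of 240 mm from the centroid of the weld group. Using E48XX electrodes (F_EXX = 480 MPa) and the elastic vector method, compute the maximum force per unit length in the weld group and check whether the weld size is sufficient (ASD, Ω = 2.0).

Total weld length L_w = 645 mm. Treat welds as unit-width lines.
Centroid: x̄ = 2×195×97.5 / 645 = 58.95 mm from the vertical weld.
Polar moment about centroid: J = I_x + I_y = [255³/12 + 2×195×127.5²] + [255×58.95² + 2(195³/12 + 195×38.55²)] = 10420000 mm³.
Direct shear f_v = P/L_w = 38.5×10³ / 645 = 59.69 N/mm (vertical).
Torsion M = P·e = 38.5×10³ × 240 = 9240000 N·mm.
Critical point at (x, y) = (136, 127.5) from centroid. f_tx = M·y/J = 113 N/mm; f_ty = M·x/J = 120.6 N/mm.
Resultant f_max = √[f_tx² + (f_v + f_ty)²] = √[113² + (59.69 + 120.6)²] = 212.8 N/mm.
Capacity per unit length: r_n/Ω = (1/2.0) × 0.6 × 480 × (0.707 × 5) = 509 N/mm.
212.8 ≤ 509 → adequate.

f_max ≈ 213 N/mm; adequate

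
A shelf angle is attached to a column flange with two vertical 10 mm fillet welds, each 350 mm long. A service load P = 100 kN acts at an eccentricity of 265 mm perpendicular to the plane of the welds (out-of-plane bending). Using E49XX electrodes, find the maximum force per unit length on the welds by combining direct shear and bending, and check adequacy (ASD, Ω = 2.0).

E49XX → F_EXX = 490 MPa.
L_w = 2 × 350 = 700 mm; section modulus (unit throat) S = 2 × L²/6 = 40830 mm².
Direct shear f_v = P/L_w = 100×10³/700 = 142.9 N/mm.
Moment M = P × e = 100×10³ × 265 = 26500000 N·mm; bending f_b = M/S = 649 N/mm.
f_max = √(f_v² + f_b²) = √(142.9² + 649²) = 664.5 N/mm.
r_n/Ω = (1/2.0) × 0.6 × 490 × (0.707 × 10) = 1039 N/mm → adequate.

f_max ≈ 665 N/mm; adequate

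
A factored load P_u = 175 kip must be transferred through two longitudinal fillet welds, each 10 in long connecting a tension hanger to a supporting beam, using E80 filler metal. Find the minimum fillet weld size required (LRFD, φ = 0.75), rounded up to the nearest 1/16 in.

w = 3/8 in

E80XX → F_EXX = 80 ksi.
Total weld length L = 20 in.
Required throat t_e = P_u / (φ × 0.6 F_EXX × L) = 175 / (0.75 × 0.6 × 80 × 20) = 0.2431 in.
Required leg w = t_e / 0.707 = 0.3438 in → use 3/8 in.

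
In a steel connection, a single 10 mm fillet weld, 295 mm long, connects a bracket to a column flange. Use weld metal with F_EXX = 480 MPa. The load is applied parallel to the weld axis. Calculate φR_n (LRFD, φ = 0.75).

Effective throat t_e = 0.707 × 10 = 7.07 mm.
Total length L = 295 mm; A_we = 7.07 × 295 = 2086 mm².
F_nw = 0.6 F_EXX = 0.6 × 480 = 288 MPa.
φR_n = 0.75 × 288 × 2086 × 10⁻³ = 450.5 kN.

φR_n ≈ 451 kN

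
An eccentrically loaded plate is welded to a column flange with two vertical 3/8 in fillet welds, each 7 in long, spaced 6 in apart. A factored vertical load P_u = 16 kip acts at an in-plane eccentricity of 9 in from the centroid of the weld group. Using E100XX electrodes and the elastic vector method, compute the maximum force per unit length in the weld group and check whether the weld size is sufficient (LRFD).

f_max ≈ 4.45 kip/in; adequate

E100XX → F_EXX = 100 ksi.
Total weld length L_w = 14 in. Treat welds as unit-width lines.
Polar moment about centroid: J = 2[d³/12 + d(b/2)²] = 2[7³/12 + 7×3²] = 183.2 in³.
Direct shear f_v = P/L_w = 16 / 14 = 1.143 kip/in (vertical).
Torsion M = P·e = 16 × 9 = 144 kip·in.
Critical point at (x, y) = (3, 3.5) from centroid. f_tx = M·y/J = 2.752 kip/in; f_ty = M·x/J = 2.359 kip/in.
Resultant f_max = √[f_tx² + (f_v + f_ty)²] = √[2.752² + (1.143 + 2.359)²] = 4.453 kip/in.
Capacity per unit length: φr_n = 0.75 × 0.6 × 100 × (0.707 × 0.375) = 11.93 kip/in.
4.453 ≤ 11.93 → adequate.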